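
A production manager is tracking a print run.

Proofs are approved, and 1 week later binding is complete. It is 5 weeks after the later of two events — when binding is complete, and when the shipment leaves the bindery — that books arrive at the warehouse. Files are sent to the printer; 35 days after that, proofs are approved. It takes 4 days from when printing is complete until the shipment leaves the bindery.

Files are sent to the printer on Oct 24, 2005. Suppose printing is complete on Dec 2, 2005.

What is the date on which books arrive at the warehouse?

Jan 10, 2006

Files are sent to the printer: Oct 24, 2005.
Proofs are approved: Oct 24, 2005 + 35 days = Nov 28, 2005.
Binding is complete: Nov 28, 2005 + 1 week = Dec 5, 2005.
Printing is complete: Dec 2, 2005.
The shipment leaves the bindery: Dec 2, 2005 + 4 days = Dec 6, 2005.
Both prerequisites met — binding is complete (Dec 5, 2005), the shipment leaves the bindery (Dec 6, 2005); the later is Dec 6, 2005.
Books arrive at the warehouse: Dec 6, 2005 + 5 weeks = Jan 10, 2006.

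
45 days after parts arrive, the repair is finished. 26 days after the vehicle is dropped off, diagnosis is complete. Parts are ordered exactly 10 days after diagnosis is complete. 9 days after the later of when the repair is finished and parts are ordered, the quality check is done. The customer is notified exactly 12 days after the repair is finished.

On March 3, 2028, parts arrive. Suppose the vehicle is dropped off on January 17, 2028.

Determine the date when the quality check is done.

April 26, 2028

Parts arrive: Mar 3, 2028.
The repair is finished: Mar 3, 2028 + 45 days = Apr 17, 2028.
The vehicle is dropped off: Jan 17, 2028.
Diagnosis is complete: Jan 17, 2028 + 26 days = Feb 12, 2028.
Parts are ordered: Feb 12, 2028 + 10 days = Feb 22, 2028.
Both prerequisites met — the repair is finished (Apr 17, 2028), parts are ordered (Feb 22, 2028); the later is Apr 17, 2028.
The quality check is done: Apr 17, 2028 + 9 days = Apr 26, 2028.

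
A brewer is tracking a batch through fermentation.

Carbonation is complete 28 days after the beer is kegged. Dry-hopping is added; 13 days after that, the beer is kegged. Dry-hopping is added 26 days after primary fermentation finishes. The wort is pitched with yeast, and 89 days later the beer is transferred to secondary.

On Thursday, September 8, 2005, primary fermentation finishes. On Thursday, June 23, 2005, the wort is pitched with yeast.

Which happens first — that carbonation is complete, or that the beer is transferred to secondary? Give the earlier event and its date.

Primary fermentation finishes: Sep 8, 2005.
Dry-hopping is added: Sep 8, 2005 + 26 days = Oct 4, 2005.
The beer is kegged: Oct 4, 2005 + 13 days = Oct 17, 2005.
Carbonation is complete: Oct 17, 2005 + 28 days = Nov 14, 2005.
The wort is pitched with yeast: Jun 23, 2005.
The beer is transferred to secondary: Jun 23, 2005 + 89 days = Sep 20, 2005.
Comparing: carbonation is complete on Nov 14, 2005 vs the beer is transferred to secondary on Sep 20, 2005. Earlier: the beer is transferred to secondary.

The beer is transferred to secondary — Tuesday, September 20, 2005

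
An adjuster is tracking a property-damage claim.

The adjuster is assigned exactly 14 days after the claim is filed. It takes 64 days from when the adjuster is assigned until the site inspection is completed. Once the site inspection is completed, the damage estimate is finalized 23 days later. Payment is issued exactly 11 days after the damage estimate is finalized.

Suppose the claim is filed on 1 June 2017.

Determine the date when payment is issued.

The claim is filed: Jun 1, 2017.
The adjuster is assigned: Jun 1, 2017 + 14 days = Jun 15, 2017.
The site inspection is completed: Jun 15, 2017 + 64 days = Aug 18, 2017.
The damage estimate is finalized: Aug 18, 2017 + 23 days = Sep 10, 2017.
Payment is issued: Sep 10, 2017 + 11 days = Sep 21, 2017.

21 September 2017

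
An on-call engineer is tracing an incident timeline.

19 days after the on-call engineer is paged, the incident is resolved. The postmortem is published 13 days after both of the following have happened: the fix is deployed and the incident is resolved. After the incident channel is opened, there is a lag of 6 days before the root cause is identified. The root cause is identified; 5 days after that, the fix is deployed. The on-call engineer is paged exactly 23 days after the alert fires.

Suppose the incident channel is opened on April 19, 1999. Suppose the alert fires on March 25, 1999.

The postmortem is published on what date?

The incident channel is opened: Apr 19, 1999.
The root cause is identified: Apr 19, 1999 + 6 days = Apr 25, 1999.
The fix is deployed: Apr 25, 1999 + 5 days = Apr 30, 1999.
The alert fires: Mar 25, 1999.
The on-call engineer is paged: Mar 25, 1999 + 23 days = Apr 17, 1999.
The incident is resolved: Apr 17, 1999 + 19 days = May 6, 1999.
Both prerequisites met — the fix is deployed (Apr 30, 1999), the incident is resolved (May 6, 1999); the later is May 6, 1999.
The postmortem is published: May 6, 1999 + 13 days = May 19, 1999.

May 19, 1999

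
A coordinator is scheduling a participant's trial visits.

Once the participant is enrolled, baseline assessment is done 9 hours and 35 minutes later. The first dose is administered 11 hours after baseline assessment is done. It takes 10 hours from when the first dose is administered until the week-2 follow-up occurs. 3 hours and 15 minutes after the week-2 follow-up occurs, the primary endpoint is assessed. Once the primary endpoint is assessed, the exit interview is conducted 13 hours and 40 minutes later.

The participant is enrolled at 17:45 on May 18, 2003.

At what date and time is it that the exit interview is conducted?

17:15 on May 20, 2003

The participant is enrolled: 17:45 May 18, 2003.
Baseline assessment is done: 17:45 May 18, 2003 + 9h35m = 03:20 May 19, 2003.
The first dose is administered: 03:20 May 19, 2003 + 11h = 14:20 May 19, 2003.
The week-2 follow-up occurs: 14:20 May 19, 2003 + 10h = 00:20 May 20, 2003.
The primary endpoint is assessed: 00:20 May 20, 2003 + 3h15m = 03:35 May 20, 2003.
The exit interview is conducted: 03:35 May 20, 2003 + 13h40m = 17:15 May 20, 2003.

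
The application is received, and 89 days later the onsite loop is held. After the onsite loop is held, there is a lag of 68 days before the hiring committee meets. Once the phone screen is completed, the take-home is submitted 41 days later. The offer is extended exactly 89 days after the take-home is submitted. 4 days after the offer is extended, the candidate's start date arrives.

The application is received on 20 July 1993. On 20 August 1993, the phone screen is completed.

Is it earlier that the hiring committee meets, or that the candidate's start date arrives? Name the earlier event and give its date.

The application is received: Jul 20, 1993.
The onsite loop is held: Jul 20, 1993 + 89 days = Oct 17, 1993.
The hiring committee meets: Oct 17, 1993 + 68 days = Dec 24, 1993.
The phone screen is completed: Aug 20, 1993.
The take-home is submitted: Aug 20, 1993 + 41 days = Sep 30, 1993.
The offer is extended: Sep 30, 1993 + 89 days = Dec 28, 1993.
The candidate's start date arrives: Dec 28, 1993 + 4 days = Jan 1, 1994.
Comparing: the hiring committee meets on Dec 24, 1993 vs the candidate's start date arrives on Jan 1, 1994. Earlier: the hiring committee meets.

The hiring committee meets — 24 December 1993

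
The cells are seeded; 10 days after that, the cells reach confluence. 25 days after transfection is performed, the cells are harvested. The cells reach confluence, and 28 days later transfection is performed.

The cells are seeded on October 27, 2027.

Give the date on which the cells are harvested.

The cells are seeded: Oct 27, 2027.
The cells reach confluence: Oct 27, 2027 + 10 days = Nov 6, 2027.
Transfection is performed: Nov 6, 2027 + 28 days = Dec 4, 2027.
The cells are harvested: Dec 4, 2027 + 25 days = Dec 29, 2027.

December 29, 2027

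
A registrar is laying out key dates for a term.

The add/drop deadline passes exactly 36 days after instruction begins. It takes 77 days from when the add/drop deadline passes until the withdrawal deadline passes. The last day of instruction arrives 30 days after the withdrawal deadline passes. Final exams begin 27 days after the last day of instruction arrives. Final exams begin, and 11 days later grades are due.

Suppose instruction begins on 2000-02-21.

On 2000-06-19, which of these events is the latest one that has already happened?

Instruction begins: Feb 21, 2000.
The add/drop deadline passes: Feb 21, 2000 + 36 days = Mar 28, 2000.
The withdrawal deadline passes: Mar 28, 2000 + 77 days = Jun 13, 2000.
The last day of instruction arrives: Jun 13, 2000 + 30 days = Jul 13, 2000.
Final exams begin: Jul 13, 2000 + 27 days = Aug 9, 2000.
Grades are due: Aug 9, 2000 + 11 days = Aug 20, 2000.
Jun 19, 2000 falls between when the withdrawal deadline passes (Jun 13, 2000) and when the last day of instruction arrives (Jul 13, 2000).

The withdrawal deadline passes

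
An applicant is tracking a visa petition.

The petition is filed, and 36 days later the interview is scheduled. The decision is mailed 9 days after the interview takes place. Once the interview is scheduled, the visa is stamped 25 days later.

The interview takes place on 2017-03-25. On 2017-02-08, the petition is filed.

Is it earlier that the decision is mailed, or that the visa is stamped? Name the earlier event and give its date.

The interview takes place: Mar 25, 2017.
The decision is mailed: Mar 25, 2017 + 9 days = Apr 3, 2017.
The petition is filed: Feb 8, 2017.
The interview is scheduled: Feb 8, 2017 + 36 days = Mar 16, 2017.
The visa is stamped: Mar 16, 2017 + 25 days = Apr 10, 2017.
Comparing: the decision is mailed on Apr 3, 2017 vs the visa is stamped on Apr 10, 2017. Earlier: the decision is mailed.

The decision is mailed — 2017-04-03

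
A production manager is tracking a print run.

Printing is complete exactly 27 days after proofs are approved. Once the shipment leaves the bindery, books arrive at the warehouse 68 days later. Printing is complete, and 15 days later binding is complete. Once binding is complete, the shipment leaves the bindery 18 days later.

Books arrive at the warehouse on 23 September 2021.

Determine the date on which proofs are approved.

Books arrive at the warehouse: Sep 23, 2021.
The shipment leaves the bindery: Sep 23, 2021 − 68 days = Jul 17, 2021.
Binding is complete: Jul 17, 2021 − 18 days = Jun 29, 2021.
Printing is complete: Jun 29, 2021 − 15 days = Jun 14, 2021.
Proofs are approved: Jun 14, 2021 − 27 days = May 18, 2021.

18 May 2021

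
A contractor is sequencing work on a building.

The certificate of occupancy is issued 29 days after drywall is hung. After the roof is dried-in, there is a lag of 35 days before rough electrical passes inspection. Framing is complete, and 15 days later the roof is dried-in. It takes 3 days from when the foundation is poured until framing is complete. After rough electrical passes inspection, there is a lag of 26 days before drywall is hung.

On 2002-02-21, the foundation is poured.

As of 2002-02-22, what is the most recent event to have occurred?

The foundation is poured

The foundation is poured: Feb 21, 2002.
Framing is complete: Feb 21, 2002 + 3 days = Feb 24, 2002.
The roof is dried-in: Feb 24, 2002 + 15 days = Mar 11, 2002.
Rough electrical passes inspection: Mar 11, 2002 + 35 days = Apr 15, 2002.
Drywall is hung: Apr 15, 2002 + 26 days = May 11, 2002.
The certificate of occupancy is issued: May 11, 2002 + 29 days = Jun 9, 2002.
Feb 22, 2002 falls between when the foundation is poured (Feb 21, 2002) and when framing is complete (Feb 24, 2002).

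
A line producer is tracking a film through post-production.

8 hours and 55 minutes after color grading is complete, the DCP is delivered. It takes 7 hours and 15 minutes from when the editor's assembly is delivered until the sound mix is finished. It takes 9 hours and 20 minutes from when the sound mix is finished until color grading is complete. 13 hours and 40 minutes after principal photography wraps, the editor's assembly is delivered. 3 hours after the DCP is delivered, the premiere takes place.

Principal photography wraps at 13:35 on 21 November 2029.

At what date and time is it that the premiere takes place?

07:45 on 23 November 2029

Principal photography wraps: 13:35 Nov 21, 2029.
The editor's assembly is delivered: 13:35 Nov 21, 2029 + 13h40m = 03:15 Nov 22, 2029.
The sound mix is finished: 03:15 Nov 22, 2029 + 7h15m = 10:30 Nov 22, 2029.
Color grading is complete: 10:30 Nov 22, 2029 + 9h20m = 19:50 Nov 22, 2029.
The DCP is delivered: 19:50 Nov 22, 2029 + 8h55m = 04:45 Nov 23, 2029.
The premiere takes place: 04:45 Nov 23, 2029 + 3h = 07:45 Nov 23, 2029.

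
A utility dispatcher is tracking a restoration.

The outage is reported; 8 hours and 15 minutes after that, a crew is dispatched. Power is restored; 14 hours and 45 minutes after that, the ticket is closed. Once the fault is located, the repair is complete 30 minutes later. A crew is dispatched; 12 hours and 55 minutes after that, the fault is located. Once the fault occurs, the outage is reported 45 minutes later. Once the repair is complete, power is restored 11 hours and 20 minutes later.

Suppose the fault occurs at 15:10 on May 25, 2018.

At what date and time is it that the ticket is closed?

15:40 on May 27, 2018

The fault occurs: 15:10 May 25, 2018.
The outage is reported: 15:10 May 25, 2018 + 45m = 15:55 May 25, 2018.
A crew is dispatched: 15:55 May 25, 2018 + 8h15m = 00:10 May 26, 2018.
The fault is located: 00:10 May 26, 2018 + 12h55m = 13:05 May 26, 2018.
The repair is complete: 13:05 May 26, 2018 + 30m = 13:35 May 26, 2018.
Power is restored: 13:35 May 26, 2018 + 11h20m = 00:55 May 27, 2018.
The ticket is closed: 00:55 May 27, 2018 + 14h45m = 15:40 May 27, 2018.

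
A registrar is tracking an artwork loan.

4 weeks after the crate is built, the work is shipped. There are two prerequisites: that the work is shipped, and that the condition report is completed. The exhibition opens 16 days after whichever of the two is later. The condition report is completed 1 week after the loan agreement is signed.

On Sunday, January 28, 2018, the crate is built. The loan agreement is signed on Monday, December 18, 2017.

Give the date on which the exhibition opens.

The crate is built: Jan 28, 2018.
The work is shipped: Jan 28, 2018 + 4 weeks = Feb 25, 2018.
The loan agreement is signed: Dec 18, 2017.
The condition report is completed: Dec 18, 2017 + 1 week = Dec 25, 2017.
Both prerequisites met — the work is shipped (Feb 25, 2018), the condition report is completed (Dec 25, 2017); the later is Feb 25, 2018.
The exhibition opens: Feb 25, 2018 + 16 days = Mar 13, 2018.

Tuesday, March 13, 2018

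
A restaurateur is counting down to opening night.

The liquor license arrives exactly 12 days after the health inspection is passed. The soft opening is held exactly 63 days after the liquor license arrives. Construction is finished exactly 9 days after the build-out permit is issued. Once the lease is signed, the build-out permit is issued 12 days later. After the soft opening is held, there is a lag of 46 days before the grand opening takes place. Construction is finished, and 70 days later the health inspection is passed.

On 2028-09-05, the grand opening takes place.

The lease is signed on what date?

The grand opening takes place: Sep 5, 2028.
The soft opening is held: Sep 5, 2028 − 46 days = Jul 21, 2028.
The liquor license arrives: Jul 21, 2028 − 63 days = May 19, 2028.
The health inspection is passed: May 19, 2028 − 12 days = May 7, 2028.
Construction is finished: May 7, 2028 − 70 days = Feb 27, 2028.
The build-out permit is issued: Feb 27, 2028 − 9 days = Feb 18, 2028.
The lease is signed: Feb 18, 2028 − 12 days = Feb 6, 2028.

2028-02-06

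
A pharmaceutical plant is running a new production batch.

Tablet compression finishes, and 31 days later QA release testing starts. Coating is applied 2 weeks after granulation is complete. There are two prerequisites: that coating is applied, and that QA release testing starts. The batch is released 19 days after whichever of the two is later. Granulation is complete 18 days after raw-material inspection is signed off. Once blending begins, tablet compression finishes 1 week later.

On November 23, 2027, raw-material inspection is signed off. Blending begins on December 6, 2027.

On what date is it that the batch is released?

Raw-material inspection is signed off: Nov 23, 2027.
Granulation is complete: Nov 23, 2027 + 18 days = Dec 11, 2027.
Coating is applied: Dec 11, 2027 + 2 weeks = Dec 25, 2027.
Blending begins: Dec 6, 2027.
Tablet compression finishes: Dec 6, 2027 + 1 week = Dec 13, 2027.
QA release testing starts: Dec 13, 2027 + 31 days = Jan 13, 2028.
Both prerequisites met — coating is applied (Dec 25, 2027), QA release testing starts (Jan 13, 2028); the later is Jan 13, 2028.
The batch is released: Jan 13, 2028 + 19 days = Feb 1, 2028.

February 1, 2028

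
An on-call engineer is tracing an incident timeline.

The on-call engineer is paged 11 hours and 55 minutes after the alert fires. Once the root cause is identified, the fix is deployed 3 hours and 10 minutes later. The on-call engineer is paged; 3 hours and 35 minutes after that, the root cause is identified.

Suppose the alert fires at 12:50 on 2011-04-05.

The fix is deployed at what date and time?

The alert fires: 12:50 Apr 5, 2011.
The on-call engineer is paged: 12:50 Apr 5, 2011 + 11h55m = 00:45 Apr 6, 2011.
The root cause is identified: 00:45 Apr 6, 2011 + 3h35m = 04:20 Apr 6, 2011.
The fix is deployed: 04:20 Apr 6, 2011 + 3h10m = 07:30 Apr 6, 2011.

07:30 on 2011-04-06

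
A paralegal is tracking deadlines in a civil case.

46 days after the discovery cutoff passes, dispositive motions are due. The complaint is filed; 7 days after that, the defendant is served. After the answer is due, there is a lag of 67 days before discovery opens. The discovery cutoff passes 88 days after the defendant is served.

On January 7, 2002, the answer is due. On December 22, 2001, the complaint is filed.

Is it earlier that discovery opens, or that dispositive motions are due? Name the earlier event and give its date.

Discovery opens — March 15, 2002

The answer is due: Jan 7, 2002.
Discovery opens: Jan 7, 2002 + 67 days = Mar 15, 2002.
The complaint is filed: Dec 22, 2001.
The defendant is served: Dec 22, 2001 + 7 days = Dec 29, 2001.
The discovery cutoff passes: Dec 29, 2001 + 88 days = Mar 27, 2002.
Dispositive motions are due: Mar 27, 2002 + 46 days = May 12, 2002.
Comparing: discovery opens on Mar 15, 2002 vs dispositive motions are due on May 12, 2002. Earlier: discovery opens.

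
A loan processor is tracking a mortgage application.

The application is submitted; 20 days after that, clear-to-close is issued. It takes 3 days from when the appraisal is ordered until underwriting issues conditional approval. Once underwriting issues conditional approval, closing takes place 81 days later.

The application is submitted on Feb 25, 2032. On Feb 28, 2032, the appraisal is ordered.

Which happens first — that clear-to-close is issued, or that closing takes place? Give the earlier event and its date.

Clear-to-close is issued — Mar 16, 2032

The application is submitted: Feb 25, 2032.
Clear-to-close is issued: Feb 25, 2032 + 20 days = Mar 16, 2032.
The appraisal is ordered: Feb 28, 2032.
Underwriting issues conditional approval: Feb 28, 2032 + 3 days = Mar 2, 2032.
Closing takes place: Mar 2, 2032 + 81 days = May 22, 2032.
Comparing: clear-to-close is issued on Mar 16, 2032 vs closing takes place on May 22, 2032. Earlier: clear-to-close is issued.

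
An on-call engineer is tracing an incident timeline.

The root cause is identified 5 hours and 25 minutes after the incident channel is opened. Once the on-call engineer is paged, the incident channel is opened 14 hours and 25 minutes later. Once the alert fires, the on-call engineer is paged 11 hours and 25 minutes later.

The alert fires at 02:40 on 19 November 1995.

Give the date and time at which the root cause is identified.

The alert fires: 02:40 Nov 19, 1995.
The on-call engineer is paged: 02:40 Nov 19, 1995 + 11h25m = 14:05 Nov 19, 1995.
The incident channel is opened: 14:05 Nov 19, 1995 + 14h25m = 04:30 Nov 20, 1995.
The root cause is identified: 04:30 Nov 20, 1995 + 5h25m = 09:55 Nov 20, 1995.

09:55 on 20 November 1995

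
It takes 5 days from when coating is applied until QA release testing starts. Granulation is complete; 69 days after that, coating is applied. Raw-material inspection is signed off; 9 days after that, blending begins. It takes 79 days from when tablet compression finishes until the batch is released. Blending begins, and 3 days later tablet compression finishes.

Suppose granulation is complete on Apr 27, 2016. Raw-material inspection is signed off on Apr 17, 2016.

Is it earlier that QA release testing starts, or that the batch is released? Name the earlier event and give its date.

Granulation is complete: Apr 27, 2016.
Coating is applied: Apr 27, 2016 + 69 days = Jul 5, 2016.
QA release testing starts: Jul 5, 2016 + 5 days = Jul 10, 2016.
Raw-material inspection is signed off: Apr 17, 2016.
Blending begins: Apr 17, 2016 + 9 days = Apr 26, 2016.
Tablet compression finishes: Apr 26, 2016 + 3 days = Apr 29, 2016.
The batch is released: Apr 29, 2016 + 79 days = Jul 17, 2016.
Comparing: QA release testing starts on Jul 10, 2016 vs the batch is released on Jul 17, 2016. Earlier: QA release testing starts.

QA release testing starts — Jul 10, 2016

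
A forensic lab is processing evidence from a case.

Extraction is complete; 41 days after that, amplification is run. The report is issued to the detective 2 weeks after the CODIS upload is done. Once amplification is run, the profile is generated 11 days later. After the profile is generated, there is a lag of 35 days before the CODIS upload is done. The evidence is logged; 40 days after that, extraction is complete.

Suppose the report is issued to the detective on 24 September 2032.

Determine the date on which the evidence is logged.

The report is issued to the detective: Sep 24, 2032.
The CODIS upload is done: Sep 24, 2032 − 2 weeks = Sep 10, 2032.
The profile is generated: Sep 10, 2032 − 35 days = Aug 6, 2032.
Amplification is run: Aug 6, 2032 − 11 days = Jul 26, 2032.
Extraction is complete: Jul 26, 2032 − 41 days = Jun 15, 2032.
The evidence is logged: Jun 15, 2032 − 40 days = May 6, 2032.

6 May 2032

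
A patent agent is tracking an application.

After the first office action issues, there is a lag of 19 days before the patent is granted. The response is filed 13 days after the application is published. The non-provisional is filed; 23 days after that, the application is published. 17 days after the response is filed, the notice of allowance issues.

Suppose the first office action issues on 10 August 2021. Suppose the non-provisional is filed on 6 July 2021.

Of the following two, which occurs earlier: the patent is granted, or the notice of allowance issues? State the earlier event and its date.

The first office action issues: Aug 10, 2021.
The patent is granted: Aug 10, 2021 + 19 days = Aug 29, 2021.
The non-provisional is filed: Jul 6, 2021.
The application is published: Jul 6, 2021 + 23 days = Jul 29, 2021.
The response is filed: Jul 29, 2021 + 13 days = Aug 11, 2021.
The notice of allowance issues: Aug 11, 2021 + 17 days = Aug 28, 2021.
Comparing: the patent is granted on Aug 29, 2021 vs the notice of allowance issues on Aug 28, 2021. Earlier: the notice of allowance issues.

The notice of allowance issues — 28 August 2021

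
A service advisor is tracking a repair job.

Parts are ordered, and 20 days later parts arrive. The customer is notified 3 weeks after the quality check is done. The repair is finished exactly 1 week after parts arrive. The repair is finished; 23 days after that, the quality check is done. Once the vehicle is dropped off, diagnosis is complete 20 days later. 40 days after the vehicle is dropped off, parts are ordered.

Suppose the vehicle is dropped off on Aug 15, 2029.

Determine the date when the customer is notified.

The vehicle is dropped off: Aug 15, 2029.
Parts are ordered: Aug 15, 2029 + 40 days = Sep 24, 2029.
Parts arrive: Sep 24, 2029 + 20 days = Oct 14, 2029.
The repair is finished: Oct 14, 2029 + 1 week = Oct 21, 2029.
The quality check is done: Oct 21, 2029 + 23 days = Nov 13, 2029.
The customer is notified: Nov 13, 2029 + 3 weeks = Dec 4, 2029.

Dec 4, 2029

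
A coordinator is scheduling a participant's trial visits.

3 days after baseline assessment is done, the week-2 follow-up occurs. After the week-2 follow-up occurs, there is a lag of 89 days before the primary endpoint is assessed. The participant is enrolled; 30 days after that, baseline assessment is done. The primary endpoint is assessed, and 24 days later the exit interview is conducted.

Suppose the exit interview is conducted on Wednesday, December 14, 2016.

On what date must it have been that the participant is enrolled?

The exit interview is conducted: Dec 14, 2016.
The primary endpoint is assessed: Dec 14, 2016 − 24 days = Nov 20, 2016.
The week-2 follow-up occurs: Nov 20, 2016 − 89 days = Aug 23, 2016.
Baseline assessment is done: Aug 23, 2016 − 3 days = Aug 20, 2016.
The participant is enrolled: Aug 20, 2016 − 30 days = Jul 21, 2016.

Thursday, July 21, 2016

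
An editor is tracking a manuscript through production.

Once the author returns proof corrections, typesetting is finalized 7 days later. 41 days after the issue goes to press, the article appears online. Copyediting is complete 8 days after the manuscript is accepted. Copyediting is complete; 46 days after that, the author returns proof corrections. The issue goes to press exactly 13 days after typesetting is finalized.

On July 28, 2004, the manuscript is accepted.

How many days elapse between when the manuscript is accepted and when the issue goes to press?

74 days

Causal path: the manuscript is accepted → copyediting is complete → the author returns proof corrections → typesetting is finalized → the issue goes to press.
Total delay along the path: 8 + 46 + 7 + 13 = 74 days.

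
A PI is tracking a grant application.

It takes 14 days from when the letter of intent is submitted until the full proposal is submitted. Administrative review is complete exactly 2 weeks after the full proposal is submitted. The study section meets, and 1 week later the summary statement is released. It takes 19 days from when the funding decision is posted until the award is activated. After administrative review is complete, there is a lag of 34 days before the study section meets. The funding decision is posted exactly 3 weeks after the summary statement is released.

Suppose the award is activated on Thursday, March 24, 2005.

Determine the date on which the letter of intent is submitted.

The award is activated: Mar 24, 2005.
The funding decision is posted: Mar 24, 2005 − 19 days = Mar 5, 2005.
The summary statement is released: Mar 5, 2005 − 3 weeks = Feb 12, 2005.
The study section meets: Feb 12, 2005 − 1 week = Feb 5, 2005.
Administrative review is complete: Feb 5, 2005 − 34 days = Jan 2, 2005.
The full proposal is submitted: Jan 2, 2005 − 2 weeks = Dec 19, 2004.
The letter of intent is submitted: Dec 19, 2004 − 14 days = Dec 5, 2004.

Sunday, December 5, 2004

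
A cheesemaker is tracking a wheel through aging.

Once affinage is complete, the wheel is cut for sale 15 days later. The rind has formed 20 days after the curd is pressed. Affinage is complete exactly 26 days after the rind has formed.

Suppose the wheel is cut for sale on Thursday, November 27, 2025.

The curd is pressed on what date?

The wheel is cut for sale: Nov 27, 2025.
Affinage is complete: Nov 27, 2025 − 15 days = Nov 12, 2025.
The rind has formed: Nov 12, 2025 − 26 days = Oct 17, 2025.
The curd is pressed: Oct 17, 2025 − 20 days = Sep 27, 2025.

Saturday, September 27, 2025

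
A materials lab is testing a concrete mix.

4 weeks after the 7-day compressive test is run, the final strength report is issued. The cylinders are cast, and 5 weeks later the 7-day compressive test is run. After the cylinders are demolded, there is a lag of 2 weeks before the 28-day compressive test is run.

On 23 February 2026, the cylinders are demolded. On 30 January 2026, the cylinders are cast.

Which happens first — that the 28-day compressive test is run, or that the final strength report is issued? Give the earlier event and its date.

The 28-day compressive test is run — 9 March 2026

The cylinders are demolded: Feb 23, 2026.
The 28-day compressive test is run: Feb 23, 2026 + 2 weeks = Mar 9, 2026.
The cylinders are cast: Jan 30, 2026.
The 7-day compressive test is run: Jan 30, 2026 + 5 weeks = Mar 6, 2026.
The final strength report is issued: Mar 6, 2026 + 4 weeks = Apr 3, 2026.
Comparing: the 28-day compressive test is run on Mar 9, 2026 vs the final strength report is issued on Apr 3, 2026. Earlier: the 28-day compressive test is run.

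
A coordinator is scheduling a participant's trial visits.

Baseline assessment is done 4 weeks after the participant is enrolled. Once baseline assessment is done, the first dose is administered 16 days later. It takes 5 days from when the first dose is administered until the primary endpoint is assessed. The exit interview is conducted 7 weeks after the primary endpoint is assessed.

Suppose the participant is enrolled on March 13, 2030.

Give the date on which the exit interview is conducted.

The participant is enrolled: Mar 13, 2030.
Baseline assessment is done: Mar 13, 2030 + 4 weeks = Apr 10, 2030.
The first dose is administered: Apr 10, 2030 + 16 days = Apr 26, 2030.
The primary endpoint is assessed: Apr 26, 2030 + 5 days = May 1, 2030.
The exit interview is conducted: May 1, 2030 + 7 weeks = Jun 19, 2030.

June 19, 2030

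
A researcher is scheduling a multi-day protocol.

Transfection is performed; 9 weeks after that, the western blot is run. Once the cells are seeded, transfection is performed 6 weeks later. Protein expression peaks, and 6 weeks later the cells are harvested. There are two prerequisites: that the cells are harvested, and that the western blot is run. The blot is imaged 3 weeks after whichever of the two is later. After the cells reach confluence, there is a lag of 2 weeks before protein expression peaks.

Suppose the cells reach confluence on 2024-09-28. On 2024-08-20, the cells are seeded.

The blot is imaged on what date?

2024-12-24

The cells reach confluence: Sep 28, 2024.
Protein expression peaks: Sep 28, 2024 + 2 weeks = Oct 12, 2024.
The cells are harvested: Oct 12, 2024 + 6 weeks = Nov 23, 2024.
The cells are seeded: Aug 20, 2024.
Transfection is performed: Aug 20, 2024 + 6 weeks = Oct 1, 2024.
The western blot is run: Oct 1, 2024 + 9 weeks = Dec 3, 2024.
Both prerequisites met — the cells are harvested (Nov 23, 2024), the western blot is run (Dec 3, 2024); the later is Dec 3, 2024.
The blot is imaged: Dec 3, 2024 + 3 weeks = Dec 24, 2024.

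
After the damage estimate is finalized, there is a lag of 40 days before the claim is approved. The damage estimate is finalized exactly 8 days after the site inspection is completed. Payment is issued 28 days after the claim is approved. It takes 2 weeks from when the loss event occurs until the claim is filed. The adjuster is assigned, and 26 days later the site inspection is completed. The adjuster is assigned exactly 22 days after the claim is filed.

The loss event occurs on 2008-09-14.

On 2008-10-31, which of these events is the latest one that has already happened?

The adjuster is assigned

The loss event occurs: Sep 14, 2008.
The claim is filed: Sep 14, 2008 + 2 weeks = Sep 28, 2008.
The adjuster is assigned: Sep 28, 2008 + 22 days = Oct 20, 2008.
The site inspection is completed: Oct 20, 2008 + 26 days = Nov 15, 2008.
The damage estimate is finalized: Nov 15, 2008 + 8 days = Nov 23, 2008.
The claim is approved: Nov 23, 2008 + 40 days = Jan 2, 2009.
Payment is issued: Jan 2, 2009 + 28 days = Jan 30, 2009.
Oct 31, 2008 falls between when the adjuster is assigned (Oct 20, 2008) and when the site inspection is completed (Nov 15, 2008).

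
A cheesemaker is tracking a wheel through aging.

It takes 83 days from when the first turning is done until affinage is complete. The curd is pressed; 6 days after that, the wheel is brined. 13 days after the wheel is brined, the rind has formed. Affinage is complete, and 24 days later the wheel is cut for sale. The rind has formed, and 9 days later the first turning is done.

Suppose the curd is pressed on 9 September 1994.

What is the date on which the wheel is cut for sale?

The curd is pressed: Sep 9, 1994.
The wheel is brined: Sep 9, 1994 + 6 days = Sep 15, 1994.
The rind has formed: Sep 15, 1994 + 13 days = Sep 28, 1994.
The first turning is done: Sep 28, 1994 + 9 days = Oct 7, 1994.
Affinage is complete: Oct 7, 1994 + 83 days = Dec 29, 1994.
The wheel is cut for sale: Dec 29, 1994 + 24 days = Jan 22, 1995.

22 January 1995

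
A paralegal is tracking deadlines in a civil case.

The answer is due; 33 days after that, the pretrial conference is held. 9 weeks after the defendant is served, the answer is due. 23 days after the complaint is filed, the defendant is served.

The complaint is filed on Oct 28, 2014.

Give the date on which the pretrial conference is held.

The complaint is filed: Oct 28, 2014.
The defendant is served: Oct 28, 2014 + 23 days = Nov 20, 2014.
The answer is due: Nov 20, 2014 + 9 weeks = Jan 22, 2015.
The pretrial conference is held: Jan 22, 2015 + 33 days = Feb 24, 2015.

Feb 24, 2015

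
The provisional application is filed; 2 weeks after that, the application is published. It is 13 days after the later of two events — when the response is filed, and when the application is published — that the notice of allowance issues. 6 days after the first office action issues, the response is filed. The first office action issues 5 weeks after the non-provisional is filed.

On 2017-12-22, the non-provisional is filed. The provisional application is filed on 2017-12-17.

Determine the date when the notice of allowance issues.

2018-02-14

The non-provisional is filed: Dec 22, 2017.
The first office action issues: Dec 22, 2017 + 5 weeks = Jan 26, 2018.
The response is filed: Jan 26, 2018 + 6 days = Feb 1, 2018.
The provisional application is filed: Dec 17, 2017.
The application is published: Dec 17, 2017 + 2 weeks = Dec 31, 2017.
Both prerequisites met — the response is filed (Feb 1, 2018), the application is published (Dec 31, 2017); the later is Feb 1, 2018.
The notice of allowance issues: Feb 1, 2018 + 13 days = Feb 14, 2018.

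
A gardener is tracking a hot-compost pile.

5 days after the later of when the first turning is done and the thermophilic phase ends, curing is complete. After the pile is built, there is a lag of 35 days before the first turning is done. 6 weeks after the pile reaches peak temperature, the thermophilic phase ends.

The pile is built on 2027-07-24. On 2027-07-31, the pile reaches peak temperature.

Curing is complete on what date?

2027-09-16

The pile is built: Jul 24, 2027.
The first turning is done: Jul 24, 2027 + 35 days = Aug 28, 2027.
The pile reaches peak temperature: Jul 31, 2027.
The thermophilic phase ends: Jul 31, 2027 + 6 weeks = Sep 11, 2027.
Both prerequisites met — the first turning is done (Aug 28, 2027), the thermophilic phase ends (Sep 11, 2027); the later is Sep 11, 2027.
Curing is complete: Sep 11, 2027 + 5 days = Sep 16, 2027.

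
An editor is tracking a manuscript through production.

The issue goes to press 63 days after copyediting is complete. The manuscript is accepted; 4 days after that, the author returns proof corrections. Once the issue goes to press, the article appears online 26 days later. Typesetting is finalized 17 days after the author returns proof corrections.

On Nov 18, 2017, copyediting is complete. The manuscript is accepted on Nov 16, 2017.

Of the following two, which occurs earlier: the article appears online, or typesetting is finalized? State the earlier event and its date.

Copyediting is complete: Nov 18, 2017.
The issue goes to press: Nov 18, 2017 + 63 days = Jan 20, 2018.
The article appears online: Jan 20, 2018 + 26 days = Feb 15, 2018.
The manuscript is accepted: Nov 16, 2017.
The author returns proof corrections: Nov 16, 2017 + 4 days = Nov 20, 2017.
Typesetting is finalized: Nov 20, 2017 + 17 days = Dec 7, 2017.
Comparing: the article appears online on Feb 15, 2018 vs typesetting is finalized on Dec 7, 2017. Earlier: typesetting is finalized.

Typesetting is finalized — Dec 7, 2017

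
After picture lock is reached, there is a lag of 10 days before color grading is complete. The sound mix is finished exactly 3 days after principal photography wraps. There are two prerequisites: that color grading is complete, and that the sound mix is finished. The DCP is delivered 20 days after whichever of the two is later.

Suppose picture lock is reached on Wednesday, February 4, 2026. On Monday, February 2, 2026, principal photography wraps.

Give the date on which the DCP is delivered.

Picture lock is reached: Feb 4, 2026.
Color grading is complete: Feb 4, 2026 + 10 days = Feb 14, 2026.
Principal photography wraps: Feb 2, 2026.
The sound mix is finished: Feb 2, 2026 + 3 days = Feb 5, 2026.
Both prerequisites met — color grading is complete (Feb 14, 2026), the sound mix is finished (Feb 5, 2026); the later is Feb 14, 2026.
The DCP is delivered: Feb 14, 2026 + 20 days = Mar 6, 2026.

Friday, March 6, 2026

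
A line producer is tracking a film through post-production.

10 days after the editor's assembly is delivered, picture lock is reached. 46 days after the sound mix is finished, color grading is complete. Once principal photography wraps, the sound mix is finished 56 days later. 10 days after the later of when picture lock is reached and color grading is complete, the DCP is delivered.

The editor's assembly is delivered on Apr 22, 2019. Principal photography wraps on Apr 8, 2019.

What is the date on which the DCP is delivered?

The editor's assembly is delivered: Apr 22, 2019.
Picture lock is reached: Apr 22, 2019 + 10 days = May 2, 2019.
Principal photography wraps: Apr 8, 2019.
The sound mix is finished: Apr 8, 2019 + 56 days = Jun 3, 2019.
Color grading is complete: Jun 3, 2019 + 46 days = Jul 19, 2019.
Both prerequisites met — picture lock is reached (May 2, 2019), color grading is complete (Jul 19, 2019); the later is Jul 19, 2019.
The DCP is delivered: Jul 19, 2019 + 10 days = Jul 29, 2019.

Jul 29, 2019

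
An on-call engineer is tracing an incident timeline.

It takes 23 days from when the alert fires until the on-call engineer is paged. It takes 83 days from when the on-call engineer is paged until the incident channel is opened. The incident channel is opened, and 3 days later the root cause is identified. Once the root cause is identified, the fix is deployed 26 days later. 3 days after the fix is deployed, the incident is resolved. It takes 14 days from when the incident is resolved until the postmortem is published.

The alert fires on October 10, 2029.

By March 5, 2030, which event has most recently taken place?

The alert fires: Oct 10, 2029.
The on-call engineer is paged: Oct 10, 2029 + 23 days = Nov 2, 2029.
The incident channel is opened: Nov 2, 2029 + 83 days = Jan 24, 2030.
The root cause is identified: Jan 24, 2030 + 3 days = Jan 27, 2030.
The fix is deployed: Jan 27, 2030 + 26 days = Feb 22, 2030.
The incident is resolved: Feb 22, 2030 + 3 days = Feb 25, 2030.
The postmortem is published: Feb 25, 2030 + 14 days = Mar 11, 2030.
Mar 5, 2030 falls between when the incident is resolved (Feb 25, 2030) and when the postmortem is published (Mar 11, 2030).

The incident is resolved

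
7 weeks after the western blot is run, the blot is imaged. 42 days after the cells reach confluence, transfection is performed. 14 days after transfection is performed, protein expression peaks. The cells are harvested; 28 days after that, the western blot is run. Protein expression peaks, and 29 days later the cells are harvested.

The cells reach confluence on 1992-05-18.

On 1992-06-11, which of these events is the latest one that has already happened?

The cells reach confluence: May 18, 1992.
Transfection is performed: May 18, 1992 + 42 days = Jun 29, 1992.
Protein expression peaks: Jun 29, 1992 + 14 days = Jul 13, 1992.
The cells are harvested: Jul 13, 1992 + 29 days = Aug 11, 1992.
The western blot is run: Aug 11, 1992 + 28 days = Sep 8, 1992.
The blot is imaged: Sep 8, 1992 + 7 weeks = Oct 27, 1992.
Jun 11, 1992 falls between when the cells reach confluence (May 18, 1992) and when transfection is performed (Jun 29, 1992).

The cells reach confluence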